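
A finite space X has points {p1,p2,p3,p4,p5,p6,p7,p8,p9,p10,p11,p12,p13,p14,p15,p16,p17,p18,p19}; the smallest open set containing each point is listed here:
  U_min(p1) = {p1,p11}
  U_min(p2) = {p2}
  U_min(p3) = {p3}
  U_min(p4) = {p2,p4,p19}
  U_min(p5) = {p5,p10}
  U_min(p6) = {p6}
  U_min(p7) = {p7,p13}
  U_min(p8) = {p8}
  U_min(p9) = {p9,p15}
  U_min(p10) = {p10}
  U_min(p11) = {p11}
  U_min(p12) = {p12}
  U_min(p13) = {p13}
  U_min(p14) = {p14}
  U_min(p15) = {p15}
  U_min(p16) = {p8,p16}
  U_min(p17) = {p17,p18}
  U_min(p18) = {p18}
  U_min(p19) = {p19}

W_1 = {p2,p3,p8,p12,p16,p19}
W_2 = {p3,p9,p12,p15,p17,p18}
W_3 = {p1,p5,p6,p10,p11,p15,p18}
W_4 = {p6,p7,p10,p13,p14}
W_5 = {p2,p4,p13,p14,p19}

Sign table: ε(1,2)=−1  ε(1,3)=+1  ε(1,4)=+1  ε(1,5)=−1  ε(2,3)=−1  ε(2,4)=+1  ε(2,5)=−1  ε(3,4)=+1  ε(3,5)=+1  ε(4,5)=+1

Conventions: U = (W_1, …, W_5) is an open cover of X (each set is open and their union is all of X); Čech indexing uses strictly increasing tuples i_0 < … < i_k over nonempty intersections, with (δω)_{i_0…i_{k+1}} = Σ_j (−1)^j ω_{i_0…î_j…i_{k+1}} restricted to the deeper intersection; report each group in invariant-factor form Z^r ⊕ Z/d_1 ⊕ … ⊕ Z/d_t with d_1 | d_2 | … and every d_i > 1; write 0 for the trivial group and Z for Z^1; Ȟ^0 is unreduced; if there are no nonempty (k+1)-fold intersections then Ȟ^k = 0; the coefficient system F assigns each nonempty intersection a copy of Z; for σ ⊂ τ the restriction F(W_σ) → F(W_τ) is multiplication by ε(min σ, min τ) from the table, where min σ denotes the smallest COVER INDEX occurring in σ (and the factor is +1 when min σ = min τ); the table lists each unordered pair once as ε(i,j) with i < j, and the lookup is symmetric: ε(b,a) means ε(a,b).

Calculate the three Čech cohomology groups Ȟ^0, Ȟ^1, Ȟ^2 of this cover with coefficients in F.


cover nerve:
  W12={p3,p12} W15={p2,p19} W23={p15,p18} W34={p6,p10} W45={p13,p14}
C dims 5,5; δ0: rk 5, SNF 1^4·2
Ȟ^0: (5−5)−0=0 ⇒ 0
Ȟ^1: (5−0)−5=0 plus torsion [2] ⇒ Z/2
Ȟ^2: (0−0)−0=0 ⇒ 0

Ȟ^0 = 0, Ȟ^1 = Z/2 and Ȟ^2 = 0


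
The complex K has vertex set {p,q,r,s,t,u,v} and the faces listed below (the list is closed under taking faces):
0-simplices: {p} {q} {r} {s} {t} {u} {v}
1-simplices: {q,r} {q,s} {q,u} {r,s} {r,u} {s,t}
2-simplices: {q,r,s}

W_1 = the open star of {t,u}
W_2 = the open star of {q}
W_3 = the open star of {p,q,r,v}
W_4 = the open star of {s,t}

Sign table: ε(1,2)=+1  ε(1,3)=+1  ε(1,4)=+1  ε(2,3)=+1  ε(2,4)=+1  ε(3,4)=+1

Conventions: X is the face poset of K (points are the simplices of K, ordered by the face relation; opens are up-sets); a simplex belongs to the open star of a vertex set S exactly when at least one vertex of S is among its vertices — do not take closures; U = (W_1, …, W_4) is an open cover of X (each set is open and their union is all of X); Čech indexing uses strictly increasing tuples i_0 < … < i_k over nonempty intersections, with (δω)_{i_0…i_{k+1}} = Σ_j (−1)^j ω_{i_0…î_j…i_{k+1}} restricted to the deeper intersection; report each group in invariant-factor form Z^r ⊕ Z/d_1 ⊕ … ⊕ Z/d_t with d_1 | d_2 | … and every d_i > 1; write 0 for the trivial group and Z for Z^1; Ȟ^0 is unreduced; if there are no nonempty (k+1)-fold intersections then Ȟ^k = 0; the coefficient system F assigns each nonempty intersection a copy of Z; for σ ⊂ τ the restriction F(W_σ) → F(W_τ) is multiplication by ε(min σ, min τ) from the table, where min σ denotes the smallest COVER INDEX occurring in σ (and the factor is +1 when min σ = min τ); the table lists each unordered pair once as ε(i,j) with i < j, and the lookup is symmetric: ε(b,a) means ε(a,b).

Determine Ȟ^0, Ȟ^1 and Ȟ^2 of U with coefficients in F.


nerve simplices:
  W1={{t},{u},{q,u},{r,u},{s,t}} W2={{q},{q,r},{q,s},{q,u},{q,r,s}} W3={{p},{q},{r},{v},{q,r},{q,s},{q,u},{r,s},{r,u},{q,r,s}} W4={{s},{t},{q,s},{r,s},{s,t},{q,r,s}}
  W12={{q,u}} W13={{q,u},{r,u}} W14={{t},{s,t}} W23={{q},{q,r},{q,s},{q,u},{q,r,s}} W24={{q,s},{q,r,s}} W34={{q,s},{r,s},{q,r,s}}
  W123={{q,u}} W234={{q,s},{q,r,s}}
C dims 4,6,2; δ0: rk 3, SNF 1^3; δ1: rk 2, SNF 1^2
degree 0: 4−3−0 = 1 → Ȟ^0 ≅ Z
degree 1: 6−2−3 = 1 → Ȟ^1 ≅ Z
degree 2: 2−0−2 = 0 → Ȟ^2 ≅ 0

Ȟ^0 = Z,  Ȟ^1 = Z,  Ȟ^2 = 0


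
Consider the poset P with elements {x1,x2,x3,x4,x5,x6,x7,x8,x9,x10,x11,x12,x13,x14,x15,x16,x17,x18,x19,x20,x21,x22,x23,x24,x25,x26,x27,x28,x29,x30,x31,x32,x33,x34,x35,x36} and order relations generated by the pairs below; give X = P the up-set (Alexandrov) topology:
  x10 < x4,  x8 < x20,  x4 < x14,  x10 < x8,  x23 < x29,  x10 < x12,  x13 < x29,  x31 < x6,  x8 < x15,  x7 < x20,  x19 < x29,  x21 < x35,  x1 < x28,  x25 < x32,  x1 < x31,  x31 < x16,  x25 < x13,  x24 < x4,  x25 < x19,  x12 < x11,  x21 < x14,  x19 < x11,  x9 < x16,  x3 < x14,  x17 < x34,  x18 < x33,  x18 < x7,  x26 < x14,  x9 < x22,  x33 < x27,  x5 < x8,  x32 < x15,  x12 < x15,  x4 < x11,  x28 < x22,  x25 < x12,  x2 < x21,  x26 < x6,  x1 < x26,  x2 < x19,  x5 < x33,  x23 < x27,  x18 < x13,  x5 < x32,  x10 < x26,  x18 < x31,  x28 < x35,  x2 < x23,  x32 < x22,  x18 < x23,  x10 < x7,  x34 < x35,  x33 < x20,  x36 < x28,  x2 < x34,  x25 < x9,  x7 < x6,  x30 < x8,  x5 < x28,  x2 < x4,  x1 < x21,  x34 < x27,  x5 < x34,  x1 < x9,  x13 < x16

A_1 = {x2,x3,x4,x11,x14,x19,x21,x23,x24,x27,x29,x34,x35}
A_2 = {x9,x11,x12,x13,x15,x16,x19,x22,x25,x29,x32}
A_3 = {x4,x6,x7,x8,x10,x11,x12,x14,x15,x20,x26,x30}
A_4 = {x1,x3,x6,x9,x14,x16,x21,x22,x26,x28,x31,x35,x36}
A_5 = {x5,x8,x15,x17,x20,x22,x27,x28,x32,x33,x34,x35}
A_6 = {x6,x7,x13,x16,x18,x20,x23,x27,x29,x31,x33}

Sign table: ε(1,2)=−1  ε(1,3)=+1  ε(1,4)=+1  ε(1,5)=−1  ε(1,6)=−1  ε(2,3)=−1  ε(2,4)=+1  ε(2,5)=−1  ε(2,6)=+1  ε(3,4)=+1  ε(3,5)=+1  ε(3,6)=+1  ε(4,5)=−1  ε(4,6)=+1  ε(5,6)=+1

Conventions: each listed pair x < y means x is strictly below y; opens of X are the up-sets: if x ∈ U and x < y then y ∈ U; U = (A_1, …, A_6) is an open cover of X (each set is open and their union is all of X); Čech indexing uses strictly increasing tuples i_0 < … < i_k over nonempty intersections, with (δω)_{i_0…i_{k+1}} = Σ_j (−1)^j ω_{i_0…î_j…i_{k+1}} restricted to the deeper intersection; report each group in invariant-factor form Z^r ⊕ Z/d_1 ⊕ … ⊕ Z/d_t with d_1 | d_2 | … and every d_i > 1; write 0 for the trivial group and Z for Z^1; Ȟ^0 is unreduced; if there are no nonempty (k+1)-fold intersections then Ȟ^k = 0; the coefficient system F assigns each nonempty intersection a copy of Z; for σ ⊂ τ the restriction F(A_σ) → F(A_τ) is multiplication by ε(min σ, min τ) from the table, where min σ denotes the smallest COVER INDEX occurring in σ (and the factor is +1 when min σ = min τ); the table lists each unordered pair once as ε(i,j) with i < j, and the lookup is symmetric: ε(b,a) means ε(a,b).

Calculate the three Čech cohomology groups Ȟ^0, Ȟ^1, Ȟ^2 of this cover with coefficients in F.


Ȟ^0(U;F) ≅ 0; Ȟ^1(U;F) ≅ Z/2; Ȟ^2(U;F) ≅ Z

nerve of the cover:
  A12={x11,x19,x29} A13={x4,x11,x14} A14={x3,x14,x21,x35} A15={x27,x34,x35} A16={x23,x27,x29} A23={x11,x12,x15} A24={x9,x16,x22} A25={x15,x22,x32} A26={x13,x16,x29} A34={x6,x14,x26} A35={x8,x15,x20} A36={x6,x7,x20} A45={x22,x28,x35} A46={x6,x16,x31} A56={x20,x27,x33}
  A123={x11} A126={x29} A134={x14} A145={x35} A156={x27} A235={x15} A245={x22} A246={x16} A346={x6} A356={x20}
C dims 6,15,10; δ0: rk 6, SNF 1^5·2; δ1: rk 9, SNF 1^9
Ȟ^0 = (6 − 6) − 0 = 0, so Ȟ^0 ≅ 0
Ȟ^1 = (15 − 9) − 6 = 0 plus torsion [2], so Ȟ^1 ≅ Z/2
Ȟ^2 = (10 − 0) − 9 = 1, so Ȟ^2 ≅ Z


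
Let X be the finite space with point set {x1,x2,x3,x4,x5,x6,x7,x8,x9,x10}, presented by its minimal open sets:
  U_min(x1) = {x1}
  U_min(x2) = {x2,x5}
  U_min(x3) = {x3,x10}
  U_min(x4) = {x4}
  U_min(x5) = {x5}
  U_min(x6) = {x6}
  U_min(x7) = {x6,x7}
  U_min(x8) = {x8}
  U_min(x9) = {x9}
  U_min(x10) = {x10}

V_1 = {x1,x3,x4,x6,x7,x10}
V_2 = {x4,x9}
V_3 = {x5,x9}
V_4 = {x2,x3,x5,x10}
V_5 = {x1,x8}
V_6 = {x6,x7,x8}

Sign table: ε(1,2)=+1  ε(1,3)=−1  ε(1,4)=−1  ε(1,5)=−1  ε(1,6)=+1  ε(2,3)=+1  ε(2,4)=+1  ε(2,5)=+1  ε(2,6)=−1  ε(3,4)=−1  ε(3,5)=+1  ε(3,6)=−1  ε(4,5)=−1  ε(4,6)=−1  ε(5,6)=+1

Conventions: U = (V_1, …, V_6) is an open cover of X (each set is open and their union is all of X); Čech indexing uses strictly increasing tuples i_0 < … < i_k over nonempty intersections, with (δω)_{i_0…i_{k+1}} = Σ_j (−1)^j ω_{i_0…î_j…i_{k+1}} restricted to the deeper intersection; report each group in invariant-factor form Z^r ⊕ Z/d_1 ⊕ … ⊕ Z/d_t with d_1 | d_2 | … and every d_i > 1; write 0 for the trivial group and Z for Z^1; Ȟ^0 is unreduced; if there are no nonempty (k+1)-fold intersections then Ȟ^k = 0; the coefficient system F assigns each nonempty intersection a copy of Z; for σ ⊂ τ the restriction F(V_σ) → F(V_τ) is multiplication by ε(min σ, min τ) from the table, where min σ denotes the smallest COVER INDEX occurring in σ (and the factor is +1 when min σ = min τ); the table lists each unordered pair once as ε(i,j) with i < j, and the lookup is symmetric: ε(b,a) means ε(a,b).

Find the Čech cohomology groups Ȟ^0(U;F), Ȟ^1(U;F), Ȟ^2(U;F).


nonempty overlaps:
  V12={x4} V14={x3,x10} V15={x1} V16={x6,x7} V23={x9} V34={x5} V56={x8}
C dims 6,7; δ0: rk 6, SNF 1^5·2
degree 0: 6−6−0 = 0 → Ȟ^0 ≅ 0
degree 1: 7−0−6 = 1 plus torsion [2] → Ȟ^1 ≅ Z ⊕ Z/2
degree 2: 0−0−0 = 0 → Ȟ^2 ≅ 0

Ȟ^0 ≅ 0, Ȟ^1 ≅ Z ⊕ Z/2, Ȟ^2 ≅ 0


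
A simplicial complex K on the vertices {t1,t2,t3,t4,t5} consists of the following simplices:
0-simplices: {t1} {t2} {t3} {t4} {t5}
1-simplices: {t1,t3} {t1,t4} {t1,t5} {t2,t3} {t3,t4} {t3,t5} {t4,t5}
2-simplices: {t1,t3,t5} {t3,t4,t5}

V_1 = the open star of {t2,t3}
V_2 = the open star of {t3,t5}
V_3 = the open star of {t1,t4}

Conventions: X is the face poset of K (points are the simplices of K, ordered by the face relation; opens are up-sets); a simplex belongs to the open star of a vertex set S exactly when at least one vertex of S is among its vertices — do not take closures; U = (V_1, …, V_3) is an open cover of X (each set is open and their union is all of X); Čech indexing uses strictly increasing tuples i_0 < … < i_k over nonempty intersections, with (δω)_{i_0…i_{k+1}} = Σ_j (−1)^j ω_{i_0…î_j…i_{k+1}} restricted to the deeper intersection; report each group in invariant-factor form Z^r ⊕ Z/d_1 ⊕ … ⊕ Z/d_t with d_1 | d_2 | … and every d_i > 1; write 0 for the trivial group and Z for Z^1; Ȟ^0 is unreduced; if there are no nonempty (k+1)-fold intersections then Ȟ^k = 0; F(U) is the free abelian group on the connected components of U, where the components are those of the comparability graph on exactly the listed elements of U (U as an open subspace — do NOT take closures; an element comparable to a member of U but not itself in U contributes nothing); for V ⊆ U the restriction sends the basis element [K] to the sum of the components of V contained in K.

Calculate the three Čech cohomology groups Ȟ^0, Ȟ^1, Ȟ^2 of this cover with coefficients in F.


Ȟ^0 = Z, Ȟ^1 = Z and Ȟ^2 = 0

nerve of the cover:
  V1={{t2},{t3},{t1,t3},{t2,t3},{t3,t4},{t3,t5},{t1,t3,t5},{t3,t4,t5}} V2={{t3},{t5},{t1,t3},{t1,t5},{t2,t3},{t3,t4},{t3,t5},{t4,t5},{t1,t3,t5},{t3,t4,t5}} V3={{t1},{t4},{t1,t3},{t1,t4},{t1,t5},{t3,t4},{t4,t5},{t1,t3,t5},{t3,t4,t5}}
  V12={{t3},{t1,t3},{t2,t3},{t3,t4},{t3,t5},{t1,t3,t5},{t3,t4,t5}} V13={{t1,t3},{t3,t4},{t1,t3,t5},{t3,t4,t5}} V23={{t1,t3},{t1,t5},{t3,t4},{t4,t5},{t1,t3,t5},{t3,t4,t5}}
  V123={{t1,t3},{t3,t4},{t1,t3,t5},{t3,t4,t5}}
components per intersection:
  V1: {{t2},{t3},{t1,t3},{t2,t3},{t3,t4},{t3,t5},{t1,t3,t5},{t3,t4,t5}}
  V2: {{t3},{t5},{t1,t3},{t1,t5},{t2,t3},{t3,t4},{t3,t5},{t4,t5},{t1,t3,t5},{t3,t4,t5}}
  V3: {{t1},{t4},{t1,t3},{t1,t4},{t1,t5},{t3,t4},{t4,t5},{t1,t3,t5},{t3,t4,t5}}
  V12: {{t3},{t1,t3},{t2,t3},{t3,t4},{t3,t5},{t1,t3,t5},{t3,t4,t5}}
  V13: {{t1,t3},{t1,t3,t5}} {{t3,t4},{t3,t4,t5}}
  V23: {{t1,t3},{t1,t5},{t1,t3,t5}} {{t3,t4},{t4,t5},{t3,t4,t5}}
  V123: {{t1,t3},{t1,t3,t5}} {{t3,t4},{t3,t4,t5}}
C dims 3,5,2; δ0: rk 2, SNF 1^2; δ1: rk 2, SNF 1^2
Ȟ^0 = (3 − 2) − 0 = 1, so Ȟ^0 ≅ Z
Ȟ^1 = (5 − 2) − 2 = 1, so Ȟ^1 ≅ Z
Ȟ^2 = (2 − 0) − 2 = 0, so Ȟ^2 ≅ 0


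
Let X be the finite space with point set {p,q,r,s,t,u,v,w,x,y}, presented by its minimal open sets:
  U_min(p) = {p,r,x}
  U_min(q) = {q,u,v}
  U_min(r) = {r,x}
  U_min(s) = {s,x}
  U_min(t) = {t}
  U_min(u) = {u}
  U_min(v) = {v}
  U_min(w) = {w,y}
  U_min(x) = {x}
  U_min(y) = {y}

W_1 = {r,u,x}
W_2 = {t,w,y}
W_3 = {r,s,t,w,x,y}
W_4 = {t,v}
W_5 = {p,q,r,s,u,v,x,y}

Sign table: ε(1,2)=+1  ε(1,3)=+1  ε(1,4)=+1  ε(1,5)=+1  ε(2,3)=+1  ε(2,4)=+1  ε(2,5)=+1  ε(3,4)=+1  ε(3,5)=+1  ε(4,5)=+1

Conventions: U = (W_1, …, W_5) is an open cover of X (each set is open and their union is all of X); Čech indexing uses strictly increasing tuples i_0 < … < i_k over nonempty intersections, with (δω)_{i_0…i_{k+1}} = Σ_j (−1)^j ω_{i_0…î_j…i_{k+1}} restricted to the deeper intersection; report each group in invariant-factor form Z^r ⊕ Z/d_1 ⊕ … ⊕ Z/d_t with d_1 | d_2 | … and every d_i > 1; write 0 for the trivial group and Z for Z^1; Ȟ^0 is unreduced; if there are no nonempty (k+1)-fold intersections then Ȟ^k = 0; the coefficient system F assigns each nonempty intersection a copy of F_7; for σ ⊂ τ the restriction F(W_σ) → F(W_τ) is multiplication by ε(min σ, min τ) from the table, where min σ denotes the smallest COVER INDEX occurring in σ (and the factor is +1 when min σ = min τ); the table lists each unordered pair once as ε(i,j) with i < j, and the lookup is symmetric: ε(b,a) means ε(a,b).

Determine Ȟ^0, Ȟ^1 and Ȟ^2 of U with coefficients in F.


nonempty intersections:
  W13={r,x} W15={r,u,x} W23={t,w,y} W24={t} W25={y} W34={t} W35={r,s,x,y} W45={v}
  W135={r,x} W234={t} W235={y}
C dims 5,8,3; δ0: rk_F7 4; δ1: rk_F7 3
Ȟ^0: (5−4)−0=1 ⇒ Z/7
Ȟ^1: (8−3)−4=1 ⇒ Z/7
Ȟ^2: (3−0)−3=0 ⇒ 0

Ȟ^0 ≅ Z/7,  Ȟ^1 ≅ Z/7,  Ȟ^2 ≅ 0


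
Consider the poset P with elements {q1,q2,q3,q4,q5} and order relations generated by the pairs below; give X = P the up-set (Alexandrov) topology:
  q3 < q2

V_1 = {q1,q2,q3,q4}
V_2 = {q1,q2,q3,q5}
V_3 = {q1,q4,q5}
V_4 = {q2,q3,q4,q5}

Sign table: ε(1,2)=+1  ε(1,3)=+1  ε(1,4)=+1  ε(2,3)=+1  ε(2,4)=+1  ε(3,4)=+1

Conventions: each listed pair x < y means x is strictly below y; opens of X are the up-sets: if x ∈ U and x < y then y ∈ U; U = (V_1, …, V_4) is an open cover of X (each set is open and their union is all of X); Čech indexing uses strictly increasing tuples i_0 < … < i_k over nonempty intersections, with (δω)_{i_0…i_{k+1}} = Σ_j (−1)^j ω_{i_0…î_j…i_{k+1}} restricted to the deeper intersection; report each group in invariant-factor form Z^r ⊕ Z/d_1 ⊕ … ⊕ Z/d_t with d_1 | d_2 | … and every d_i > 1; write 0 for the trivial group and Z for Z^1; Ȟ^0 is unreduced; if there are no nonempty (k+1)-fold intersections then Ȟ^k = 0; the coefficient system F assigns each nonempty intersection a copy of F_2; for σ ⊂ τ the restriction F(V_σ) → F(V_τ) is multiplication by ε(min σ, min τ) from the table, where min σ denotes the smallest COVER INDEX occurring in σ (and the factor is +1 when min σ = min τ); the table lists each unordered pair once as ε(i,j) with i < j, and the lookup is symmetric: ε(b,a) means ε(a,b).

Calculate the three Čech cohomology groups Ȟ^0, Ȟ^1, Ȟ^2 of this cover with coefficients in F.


intersection data:
  V12={q1,q2,q3} V13={q1,q4} V14={q2,q3,q4} V23={q1,q5} V24={q2,q3,q5} V34={q4,q5}
  V123={q1} V124={q2,q3} V134={q4} V234={q5}
C dims 4,6,4; δ0: rk_F2 3; δ1: rk_F2 3
Ȟ^0 = (4 − 3) − 0 = 1, so Ȟ^0 ≅ Z/2
Ȟ^1 = (6 − 3) − 3 = 0, so Ȟ^1 ≅ 0
Ȟ^2 = (4 − 0) − 3 = 1, so Ȟ^2 ≅ Z/2

Ȟ^0(U;F) ≅ Z/2, Ȟ^1(U;F) ≅ 0, Ȟ^2(U;F) ≅ Z/2


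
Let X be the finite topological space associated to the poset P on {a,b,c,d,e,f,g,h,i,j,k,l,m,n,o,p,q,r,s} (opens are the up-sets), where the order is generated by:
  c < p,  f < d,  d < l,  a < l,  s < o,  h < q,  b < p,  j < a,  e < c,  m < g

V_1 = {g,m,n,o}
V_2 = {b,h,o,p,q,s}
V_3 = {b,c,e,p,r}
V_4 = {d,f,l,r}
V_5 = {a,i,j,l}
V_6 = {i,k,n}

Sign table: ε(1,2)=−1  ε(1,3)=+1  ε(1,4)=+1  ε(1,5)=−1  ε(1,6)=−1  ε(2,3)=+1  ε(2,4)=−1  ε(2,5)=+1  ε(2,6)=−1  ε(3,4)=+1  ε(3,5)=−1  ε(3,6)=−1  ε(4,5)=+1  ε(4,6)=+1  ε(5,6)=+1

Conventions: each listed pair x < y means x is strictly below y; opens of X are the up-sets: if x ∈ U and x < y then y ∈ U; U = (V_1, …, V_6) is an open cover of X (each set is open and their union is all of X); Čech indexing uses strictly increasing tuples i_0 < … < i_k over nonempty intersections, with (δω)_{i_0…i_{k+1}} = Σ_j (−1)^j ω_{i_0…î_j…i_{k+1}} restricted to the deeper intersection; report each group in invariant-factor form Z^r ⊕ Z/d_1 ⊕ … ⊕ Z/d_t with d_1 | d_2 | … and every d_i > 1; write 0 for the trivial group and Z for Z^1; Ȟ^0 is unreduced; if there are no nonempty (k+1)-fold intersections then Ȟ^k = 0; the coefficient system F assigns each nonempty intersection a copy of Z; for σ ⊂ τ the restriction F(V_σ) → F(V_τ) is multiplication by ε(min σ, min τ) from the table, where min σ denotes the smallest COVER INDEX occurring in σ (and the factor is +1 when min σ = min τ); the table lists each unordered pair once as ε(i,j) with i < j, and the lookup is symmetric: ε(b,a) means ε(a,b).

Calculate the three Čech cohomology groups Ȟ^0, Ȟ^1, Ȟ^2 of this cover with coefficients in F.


nonempty overlaps:
  V12={o} V16={n} V23={b,p} V34={r} V45={l} V56={i}
C dims 6,6; δ0: rk 5, SNF 1^5
degree 0: 6−5−0 = 1 → Ȟ^0 ≅ Z
degree 1: 6−0−5 = 1 → Ȟ^1 ≅ Z
degree 2: 0−0−0 = 0 → Ȟ^2 ≅ 0

Ȟ^0 ≅ Z, Ȟ^1 ≅ Z, Ȟ^2 ≅ 0


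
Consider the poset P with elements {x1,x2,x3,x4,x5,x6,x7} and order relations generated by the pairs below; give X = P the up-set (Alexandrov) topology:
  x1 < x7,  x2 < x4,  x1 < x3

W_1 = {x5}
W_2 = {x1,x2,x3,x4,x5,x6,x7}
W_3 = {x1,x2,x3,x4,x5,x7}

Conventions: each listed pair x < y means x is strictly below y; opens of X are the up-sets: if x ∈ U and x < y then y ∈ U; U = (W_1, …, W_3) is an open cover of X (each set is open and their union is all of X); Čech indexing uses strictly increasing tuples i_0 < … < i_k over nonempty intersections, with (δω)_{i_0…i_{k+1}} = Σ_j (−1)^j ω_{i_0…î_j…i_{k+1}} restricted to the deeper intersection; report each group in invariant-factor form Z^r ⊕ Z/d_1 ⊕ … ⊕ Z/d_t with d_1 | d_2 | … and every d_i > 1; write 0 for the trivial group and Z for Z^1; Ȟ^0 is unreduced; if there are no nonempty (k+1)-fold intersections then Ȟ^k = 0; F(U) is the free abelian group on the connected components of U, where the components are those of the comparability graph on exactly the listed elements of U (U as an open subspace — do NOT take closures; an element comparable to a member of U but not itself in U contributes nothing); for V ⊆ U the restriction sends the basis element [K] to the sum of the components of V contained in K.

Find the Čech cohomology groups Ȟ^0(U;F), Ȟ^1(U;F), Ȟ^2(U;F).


cover nerve:
  W12={x5} W13={x5} W23={x1,x2,x3,x4,x5,x7}
  W123={x5}
components per intersection:
  W1: {x5}
  W2: {x1,x3,x7} {x2,x4} {x5} {x6}
  W3: {x1,x3,x7} {x2,x4} {x5}
  W12: {x5}
  W13: {x5}
  W23: {x1,x3,x7} {x2,x4} {x5}
  W123: {x5}
C dims 8,5,1; δ0: rk 4, SNF 1^4; δ1: rk 1, SNF 1^1
Ȟ^0: (8−4)−0=4 ⇒ Z^4
Ȟ^1: (5−1)−4=0 ⇒ 0
Ȟ^2: (1−0)−1=0 ⇒ 0

Ȟ^0 ≅ Z^4; Ȟ^1 ≅ 0; Ȟ^2 ≅ 0


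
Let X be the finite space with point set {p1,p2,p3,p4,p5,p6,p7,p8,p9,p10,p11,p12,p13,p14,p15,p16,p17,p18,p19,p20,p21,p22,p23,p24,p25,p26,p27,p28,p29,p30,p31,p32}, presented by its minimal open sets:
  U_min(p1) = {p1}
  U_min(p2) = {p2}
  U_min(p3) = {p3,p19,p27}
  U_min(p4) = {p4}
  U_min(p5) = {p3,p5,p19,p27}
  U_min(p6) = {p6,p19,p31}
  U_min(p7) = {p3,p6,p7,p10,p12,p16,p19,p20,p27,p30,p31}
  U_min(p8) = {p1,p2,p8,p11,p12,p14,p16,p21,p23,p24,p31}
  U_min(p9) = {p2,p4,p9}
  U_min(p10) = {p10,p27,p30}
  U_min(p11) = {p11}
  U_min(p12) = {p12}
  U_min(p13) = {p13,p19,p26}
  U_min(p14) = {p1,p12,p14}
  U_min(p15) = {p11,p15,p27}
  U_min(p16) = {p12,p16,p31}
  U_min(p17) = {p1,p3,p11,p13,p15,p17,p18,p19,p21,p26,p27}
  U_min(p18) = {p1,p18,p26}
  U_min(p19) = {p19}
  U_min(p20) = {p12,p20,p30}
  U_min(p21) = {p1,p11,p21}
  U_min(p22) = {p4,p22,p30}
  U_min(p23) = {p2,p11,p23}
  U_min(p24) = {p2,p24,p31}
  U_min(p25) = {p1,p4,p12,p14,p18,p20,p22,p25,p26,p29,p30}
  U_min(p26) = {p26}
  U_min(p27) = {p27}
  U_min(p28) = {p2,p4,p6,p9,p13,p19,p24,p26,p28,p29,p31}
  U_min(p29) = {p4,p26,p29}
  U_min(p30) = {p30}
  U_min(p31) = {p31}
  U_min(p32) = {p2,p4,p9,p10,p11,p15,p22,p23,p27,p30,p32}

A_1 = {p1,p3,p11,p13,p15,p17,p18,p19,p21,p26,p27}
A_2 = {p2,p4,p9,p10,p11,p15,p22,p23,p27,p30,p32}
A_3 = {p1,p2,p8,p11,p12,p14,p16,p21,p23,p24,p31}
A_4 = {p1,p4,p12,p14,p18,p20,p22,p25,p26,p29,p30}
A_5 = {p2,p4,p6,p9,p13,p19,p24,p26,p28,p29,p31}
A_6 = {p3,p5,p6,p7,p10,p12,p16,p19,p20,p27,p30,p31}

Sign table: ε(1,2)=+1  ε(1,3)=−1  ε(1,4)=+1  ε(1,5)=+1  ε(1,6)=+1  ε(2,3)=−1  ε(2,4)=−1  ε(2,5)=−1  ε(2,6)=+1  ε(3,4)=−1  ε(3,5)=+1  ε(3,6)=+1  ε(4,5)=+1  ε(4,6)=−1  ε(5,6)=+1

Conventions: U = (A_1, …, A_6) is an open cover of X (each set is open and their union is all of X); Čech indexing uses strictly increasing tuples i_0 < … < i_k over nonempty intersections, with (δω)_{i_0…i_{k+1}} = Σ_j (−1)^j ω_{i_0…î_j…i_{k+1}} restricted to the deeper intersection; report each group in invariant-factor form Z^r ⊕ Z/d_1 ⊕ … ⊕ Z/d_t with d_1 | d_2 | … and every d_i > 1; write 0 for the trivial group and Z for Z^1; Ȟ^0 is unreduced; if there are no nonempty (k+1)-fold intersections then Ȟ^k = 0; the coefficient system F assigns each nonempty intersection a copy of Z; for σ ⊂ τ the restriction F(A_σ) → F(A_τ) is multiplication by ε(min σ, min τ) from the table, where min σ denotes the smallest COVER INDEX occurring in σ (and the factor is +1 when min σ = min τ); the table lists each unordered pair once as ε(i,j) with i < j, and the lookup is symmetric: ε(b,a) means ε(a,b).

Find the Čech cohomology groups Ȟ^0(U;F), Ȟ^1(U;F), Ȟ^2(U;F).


nonempty overlaps:
  A12={p11,p15,p27} A13={p1,p11,p21} A14={p1,p18,p26} A15={p13,p19,p26} A16={p3,p19,p27} A23={p2,p11,p23} A24={p4,p22,p30} A25={p2,p4,p9} A26={p10,p27,p30} A34={p1,p12,p14} A35={p2,p24,p31} A36={p12,p16,p31} A45={p4,p26,p29} A46={p12,p20,p30} A56={p6,p19,p31}
  A123={p11} A126={p27} A134={p1} A145={p26} A156={p19} A235={p2} A245={p4} A246={p30} A346={p12} A356={p31}
C dims 6,15,10; δ0: rk 6, SNF 1^5·2; δ1: rk 9, SNF 1^9
degree 0: 6−6−0 = 0 → Ȟ^0 ≅ 0
degree 1: 15−9−6 = 0 plus torsion [2] → Ȟ^1 ≅ Z/2
degree 2: 10−0−9 = 1 → Ȟ^2 ≅ Z

Ȟ^0 ≅ 0, Ȟ^1 ≅ Z/2 and Ȟ^2 ≅ Z


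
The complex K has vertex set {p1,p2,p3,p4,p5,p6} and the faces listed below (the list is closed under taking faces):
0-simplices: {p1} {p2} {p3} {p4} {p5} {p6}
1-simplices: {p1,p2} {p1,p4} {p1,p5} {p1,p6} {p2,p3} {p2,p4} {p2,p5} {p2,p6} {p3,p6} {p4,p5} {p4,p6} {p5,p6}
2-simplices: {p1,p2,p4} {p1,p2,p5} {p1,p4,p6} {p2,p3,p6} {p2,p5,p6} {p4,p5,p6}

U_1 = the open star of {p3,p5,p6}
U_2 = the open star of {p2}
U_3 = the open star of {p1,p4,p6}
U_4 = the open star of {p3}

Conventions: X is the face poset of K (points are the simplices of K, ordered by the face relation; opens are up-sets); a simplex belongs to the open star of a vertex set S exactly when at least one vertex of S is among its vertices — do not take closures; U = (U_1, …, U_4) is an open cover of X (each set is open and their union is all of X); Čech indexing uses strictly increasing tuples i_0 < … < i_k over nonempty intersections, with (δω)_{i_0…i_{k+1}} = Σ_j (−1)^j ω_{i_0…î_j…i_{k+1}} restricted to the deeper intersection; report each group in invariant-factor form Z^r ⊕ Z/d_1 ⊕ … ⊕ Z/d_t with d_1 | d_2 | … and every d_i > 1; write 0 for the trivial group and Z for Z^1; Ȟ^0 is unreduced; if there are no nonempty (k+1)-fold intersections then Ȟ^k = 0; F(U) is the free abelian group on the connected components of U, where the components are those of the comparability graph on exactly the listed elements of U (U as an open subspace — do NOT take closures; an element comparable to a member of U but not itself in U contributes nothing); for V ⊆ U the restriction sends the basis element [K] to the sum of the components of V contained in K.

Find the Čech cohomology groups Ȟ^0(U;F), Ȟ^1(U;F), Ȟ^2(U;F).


nonempty overlaps:
  U1={{p3},{p5},{p6},{p1,p5},{p1,p6},{p2,p3},{p2,p5},{p2,p6},{p3,p6},{p4,p5},{p4,p6},{p5,p6},{p1,p2,p5},{p1,p4,p6},{p2,p3,p6},{p2,p5,p6},{p4,p5,p6}} U2={{p2},{p1,p2},{p2,p3},{p2,p4},{p2,p5},{p2,p6},{p1,p2,p4},{p1,p2,p5},{p2,p3,p6},{p2,p5,p6}} U3={{p1},{p4},{p6},{p1,p2},{p1,p4},{p1,p5},{p1,p6},{p2,p4},{p2,p6},{p3,p6},{p4,p5},{p4,p6},{p5,p6},{p1,p2,p4},{p1,p2,p5},{p1,p4,p6},{p2,p3,p6},{p2,p5,p6},{p4,p5,p6}} U4={{p3},{p2,p3},{p3,p6},{p2,p3,p6}}
  U12={{p2,p3},{p2,p5},{p2,p6},{p1,p2,p5},{p2,p3,p6},{p2,p5,p6}} U13={{p6},{p1,p5},{p1,p6},{p2,p6},{p3,p6},{p4,p5},{p4,p6},{p5,p6},{p1,p2,p5},{p1,p4,p6},{p2,p3,p6},{p2,p5,p6},{p4,p5,p6}} U14={{p3},{p2,p3},{p3,p6},{p2,p3,p6}} U23={{p1,p2},{p2,p4},{p2,p6},{p1,p2,p4},{p1,p2,p5},{p2,p3,p6},{p2,p5,p6}} U24={{p2,p3},{p2,p3,p6}} U34={{p3,p6},{p2,p3,p6}}
  U123={{p2,p6},{p1,p2,p5},{p2,p3,p6},{p2,p5,p6}} U124={{p2,p3},{p2,p3,p6}} U134={{p3,p6},{p2,p3,p6}} U234={{p2,p3,p6}}
  U1234={{p2,p3,p6}}
components per intersection:
  U1: {{p3},{p5},{p6},{p1,p5},{p1,p6},{p2,p3},{p2,p5},{p2,p6},{p3,p6},{p4,p5},{p4,p6},{p5,p6},{p1,p2,p5},{p1,p4,p6},{p2,p3,p6},{p2,p5,p6},{p4,p5,p6}}
  U2: {{p2},{p1,p2},{p2,p3},{p2,p4},{p2,p5},{p2,p6},{p1,p2,p4},{p1,p2,p5},{p2,p3,p6},{p2,p5,p6}}
  U3: {{p1},{p4},{p6},{p1,p2},{p1,p4},{p1,p5},{p1,p6},{p2,p4},{p2,p6},{p3,p6},{p4,p5},{p4,p6},{p5,p6},{p1,p2,p4},{p1,p2,p5},{p1,p4,p6},{p2,p3,p6},{p2,p5,p6},{p4,p5,p6}}
  U4: {{p3},{p2,p3},{p3,p6},{p2,p3,p6}}
  U12: {{p2,p3},{p2,p5},{p2,p6},{p1,p2,p5},{p2,p3,p6},{p2,p5,p6}}
  U13: {{p6},{p1,p6},{p2,p6},{p3,p6},{p4,p5},{p4,p6},{p5,p6},{p1,p4,p6},{p2,p3,p6},{p2,p5,p6},{p4,p5,p6}} {{p1,p5},{p1,p2,p5}}
  U14: {{p3},{p2,p3},{p3,p6},{p2,p3,p6}}
  U23: {{p1,p2},{p2,p4},{p1,p2,p4},{p1,p2,p5}} {{p2,p6},{p2,p3,p6},{p2,p5,p6}}
  U24: {{p2,p3},{p2,p3,p6}}
  U34: {{p3,p6},{p2,p3,p6}}
  U123: {{p2,p6},{p2,p3,p6},{p2,p5,p6}} {{p1,p2,p5}}
  U124: {{p2,p3},{p2,p3,p6}}
  U134: {{p3,p6},{p2,p3,p6}}
  U234: {{p2,p3,p6}}
  U1234: {{p2,p3,p6}}
C dims 4,8,5,1; δ0: rk 3, SNF 1^3; δ1: rk 4, SNF 1^4; δ2: rk 1, SNF 1^1
degree 0: 4−3−0 = 1 → Ȟ^0 ≅ Z
degree 1: 8−4−3 = 1 → Ȟ^1 ≅ Z
degree 2: 5−1−4 = 0 → Ȟ^2 ≅ 0

Ȟ^0(U;F) ≅ Z; Ȟ^1(U;F) ≅ Z; Ȟ^2(U;F) ≅ 0


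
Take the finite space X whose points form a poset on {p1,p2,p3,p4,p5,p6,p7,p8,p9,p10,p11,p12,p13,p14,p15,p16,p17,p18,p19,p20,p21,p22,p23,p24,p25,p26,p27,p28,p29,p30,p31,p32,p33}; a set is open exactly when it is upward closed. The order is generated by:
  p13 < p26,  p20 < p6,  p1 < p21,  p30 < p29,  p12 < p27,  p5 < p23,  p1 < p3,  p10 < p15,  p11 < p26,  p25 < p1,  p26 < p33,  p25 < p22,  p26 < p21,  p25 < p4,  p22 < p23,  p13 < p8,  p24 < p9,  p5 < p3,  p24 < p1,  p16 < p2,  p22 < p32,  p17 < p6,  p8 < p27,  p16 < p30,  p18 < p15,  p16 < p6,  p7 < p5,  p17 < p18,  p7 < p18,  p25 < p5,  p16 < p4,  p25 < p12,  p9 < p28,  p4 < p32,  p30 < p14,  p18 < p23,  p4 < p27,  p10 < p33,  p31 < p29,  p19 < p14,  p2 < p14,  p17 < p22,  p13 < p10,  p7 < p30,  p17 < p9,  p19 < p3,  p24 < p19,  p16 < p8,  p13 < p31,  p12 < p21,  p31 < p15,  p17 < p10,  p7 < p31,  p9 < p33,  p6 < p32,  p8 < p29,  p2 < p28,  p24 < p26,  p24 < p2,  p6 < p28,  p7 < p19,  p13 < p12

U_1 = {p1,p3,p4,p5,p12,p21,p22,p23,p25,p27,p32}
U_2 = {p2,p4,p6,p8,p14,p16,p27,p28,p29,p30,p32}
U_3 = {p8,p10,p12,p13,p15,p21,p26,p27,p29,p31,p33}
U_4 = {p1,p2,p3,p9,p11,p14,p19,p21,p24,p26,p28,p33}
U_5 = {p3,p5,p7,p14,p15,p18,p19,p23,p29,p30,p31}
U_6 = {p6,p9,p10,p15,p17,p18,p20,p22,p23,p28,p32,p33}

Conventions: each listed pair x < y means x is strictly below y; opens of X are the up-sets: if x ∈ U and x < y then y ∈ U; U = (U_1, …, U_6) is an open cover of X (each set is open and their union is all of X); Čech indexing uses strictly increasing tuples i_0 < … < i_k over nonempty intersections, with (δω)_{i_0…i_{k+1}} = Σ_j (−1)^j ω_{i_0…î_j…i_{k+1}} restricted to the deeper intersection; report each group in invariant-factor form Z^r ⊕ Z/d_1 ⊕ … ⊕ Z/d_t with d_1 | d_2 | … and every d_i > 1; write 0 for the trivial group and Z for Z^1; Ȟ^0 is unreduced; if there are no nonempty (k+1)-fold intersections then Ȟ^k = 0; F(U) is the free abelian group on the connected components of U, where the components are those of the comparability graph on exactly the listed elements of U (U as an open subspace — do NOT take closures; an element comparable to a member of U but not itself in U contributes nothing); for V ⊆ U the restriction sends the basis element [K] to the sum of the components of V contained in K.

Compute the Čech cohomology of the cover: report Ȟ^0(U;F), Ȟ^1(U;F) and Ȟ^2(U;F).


intersection data:
  U12={p4,p27,p32} U13={p12,p21,p27} U14={p1,p3,p21} U15={p3,p5,p23} U16={p22,p23,p32} U23={p8,p27,p29} U24={p2,p14,p28} U25={p14,p29,p30} U26={p6,p28,p32} U34={p21,p26,p33} U35={p15,p29,p31} U36={p10,p15,p33} U45={p3,p14,p19} U46={p9,p28,p33} U56={p15,p18,p23}
  U123={p27} U126={p32} U134={p21} U145={p3} U156={p23} U235={p29} U245={p14} U246={p28} U346={p33} U356={p15}
components per intersection:
  U1: {p1,p3,p4,p5,p12,p21,p22,p23,p25,p27,p32}
  U2: {p2,p4,p6,p8,p14,p16,p27,p28,p29,p30,p32}
  U3: {p8,p10,p12,p13,p15,p21,p26,p27,p29,p31,p33}
  U4: {p1,p2,p3,p9,p11,p14,p19,p21,p24,p26,p28,p33}
  U5: {p3,p5,p7,p14,p15,p18,p19,p23,p29,p30,p31}
  U6: {p6,p9,p10,p15,p17,p18,p20,p22,p23,p28,p32,p33}
  U12: {p4,p27,p32}
  U13: {p12,p21,p27}
  U14: {p1,p3,p21}
  U15: {p3,p5,p23}
  U16: {p22,p23,p32}
  U23: {p8,p27,p29}
  U24: {p2,p14,p28}
  U25: {p14,p29,p30}
  U26: {p6,p28,p32}
  U34: {p21,p26,p33}
  U35: {p15,p29,p31}
  U36: {p10,p15,p33}
  U45: {p3,p14,p19}
  U46: {p9,p28,p33}
  U56: {p15,p18,p23}
  U123: {p27}
  U126: {p32}
  U134: {p21}
  U145: {p3}
  U156: {p23}
  U235: {p29}
  U245: {p14}
  U246: {p28}
  U346: {p33}
  U356: {p15}
C dims 6,15,10; δ0: rk 5, SNF 1^5; δ1: rk 10, SNF 1^9·2
Ȟ^0 = (6 − 5) − 0 = 1, so Ȟ^0 ≅ Z
Ȟ^1 = (15 − 10) − 5 = 0, so Ȟ^1 ≅ 0
Ȟ^2 = (10 − 0) − 10 = 0 plus torsion [2], so Ȟ^2 ≅ Z/2

Ȟ^0(U;F) ≅ Z, Ȟ^1(U;F) ≅ 0 and Ȟ^2(U;F) ≅ Z/2


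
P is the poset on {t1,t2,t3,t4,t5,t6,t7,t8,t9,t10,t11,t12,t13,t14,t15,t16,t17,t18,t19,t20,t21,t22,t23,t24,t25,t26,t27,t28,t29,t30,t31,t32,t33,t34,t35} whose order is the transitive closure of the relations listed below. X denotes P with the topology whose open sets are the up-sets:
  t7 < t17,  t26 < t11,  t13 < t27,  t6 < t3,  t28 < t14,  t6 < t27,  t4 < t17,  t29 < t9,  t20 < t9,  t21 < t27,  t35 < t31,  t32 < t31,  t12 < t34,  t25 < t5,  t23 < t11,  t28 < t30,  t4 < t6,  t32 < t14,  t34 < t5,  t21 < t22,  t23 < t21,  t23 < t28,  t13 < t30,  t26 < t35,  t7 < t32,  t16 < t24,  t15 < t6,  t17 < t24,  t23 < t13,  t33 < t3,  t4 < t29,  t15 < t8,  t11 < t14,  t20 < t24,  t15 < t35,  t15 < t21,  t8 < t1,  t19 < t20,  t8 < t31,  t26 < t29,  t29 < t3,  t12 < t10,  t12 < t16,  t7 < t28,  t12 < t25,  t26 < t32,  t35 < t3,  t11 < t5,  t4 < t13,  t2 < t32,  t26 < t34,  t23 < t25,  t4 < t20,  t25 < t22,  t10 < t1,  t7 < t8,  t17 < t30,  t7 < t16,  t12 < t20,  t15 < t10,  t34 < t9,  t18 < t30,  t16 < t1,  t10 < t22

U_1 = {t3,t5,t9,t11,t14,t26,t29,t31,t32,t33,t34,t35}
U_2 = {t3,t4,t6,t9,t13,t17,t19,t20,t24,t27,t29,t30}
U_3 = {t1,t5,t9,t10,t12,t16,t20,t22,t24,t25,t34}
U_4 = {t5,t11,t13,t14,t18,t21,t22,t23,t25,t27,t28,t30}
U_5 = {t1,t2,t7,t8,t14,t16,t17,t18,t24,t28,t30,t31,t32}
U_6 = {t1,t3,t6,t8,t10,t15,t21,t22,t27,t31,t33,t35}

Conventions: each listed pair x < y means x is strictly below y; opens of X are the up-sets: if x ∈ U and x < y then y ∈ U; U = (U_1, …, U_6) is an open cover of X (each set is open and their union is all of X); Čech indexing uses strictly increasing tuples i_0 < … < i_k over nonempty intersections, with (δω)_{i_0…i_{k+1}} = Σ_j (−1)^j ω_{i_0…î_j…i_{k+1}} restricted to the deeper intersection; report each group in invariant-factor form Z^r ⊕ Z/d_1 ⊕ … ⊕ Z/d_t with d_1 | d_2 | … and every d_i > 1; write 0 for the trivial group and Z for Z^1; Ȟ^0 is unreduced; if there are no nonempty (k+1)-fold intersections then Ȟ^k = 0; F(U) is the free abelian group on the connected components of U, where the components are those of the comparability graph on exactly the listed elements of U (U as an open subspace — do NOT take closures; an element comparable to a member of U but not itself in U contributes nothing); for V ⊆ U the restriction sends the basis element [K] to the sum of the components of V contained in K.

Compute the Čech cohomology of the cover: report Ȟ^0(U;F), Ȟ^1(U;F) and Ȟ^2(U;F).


Ȟ^0 = Z, Ȟ^1 = 0 and Ȟ^2 = Z/2

nonempty overlaps:
  U12={t3,t9,t29} U13={t5,t9,t34} U14={t5,t11,t14} U15={t14,t31,t32} U16={t3,t31,t33,t35} U23={t9,t20,t24} U24={t13,t27,t30} U25={t17,t24,t30} U26={t3,t6,t27} U34={t5,t22,t25} U35={t1,t16,t24} U36={t1,t10,t22} U45={t14,t18,t28,t30} U46={t21,t22,t27} U56={t1,t8,t31}
  U123={t9} U126={t3} U134={t5} U145={t14} U156={t31} U235={t24} U245={t30} U246={t27} U346={t22} U356={t1}
components per intersection:
  U1: {t3,t5,t9,t11,t14,t26,t29,t31,t32,t33,t34,t35}
  U2: {t3,t4,t6,t9,t13,t17,t19,t20,t24,t27,t29,t30}
  U3: {t1,t5,t9,t10,t12,t16,t20,t22,t24,t25,t34}
  U4: {t5,t11,t13,t14,t18,t21,t22,t23,t25,t27,t28,t30}
  U5: {t1,t2,t7,t8,t14,t16,t17,t18,t24,t28,t30,t31,t32}
  U6: {t1,t3,t6,t8,t10,t15,t21,t22,t27,t31,t33,t35}
  U12: {t3,t9,t29}
  U13: {t5,t9,t34}
  U14: {t5,t11,t14}
  U15: {t14,t31,t32}
  U16: {t3,t31,t33,t35}
  U23: {t9,t20,t24}
  U24: {t13,t27,t30}
  U25: {t17,t24,t30}
  U26: {t3,t6,t27}
  U34: {t5,t22,t25}
  U35: {t1,t16,t24}
  U36: {t1,t10,t22}
  U45: {t14,t18,t28,t30}
  U46: {t21,t22,t27}
  U56: {t1,t8,t31}
  U123: {t9}
  U126: {t3}
  U134: {t5}
  U145: {t14}
  U156: {t31}
  U235: {t24}
  U245: {t30}
  U246: {t27}
  U346: {t22}
  U356: {t1}
C dims 6,15,10; δ0: rk 5, SNF 1^5; δ1: rk 10, SNF 1^9·2
degree 0: 6−5−0 = 1 → Ȟ^0 ≅ Z
degree 1: 15−10−5 = 0 → Ȟ^1 ≅ 0
degree 2: 10−0−10 = 0 plus torsion [2] → Ȟ^2 ≅ Z/2


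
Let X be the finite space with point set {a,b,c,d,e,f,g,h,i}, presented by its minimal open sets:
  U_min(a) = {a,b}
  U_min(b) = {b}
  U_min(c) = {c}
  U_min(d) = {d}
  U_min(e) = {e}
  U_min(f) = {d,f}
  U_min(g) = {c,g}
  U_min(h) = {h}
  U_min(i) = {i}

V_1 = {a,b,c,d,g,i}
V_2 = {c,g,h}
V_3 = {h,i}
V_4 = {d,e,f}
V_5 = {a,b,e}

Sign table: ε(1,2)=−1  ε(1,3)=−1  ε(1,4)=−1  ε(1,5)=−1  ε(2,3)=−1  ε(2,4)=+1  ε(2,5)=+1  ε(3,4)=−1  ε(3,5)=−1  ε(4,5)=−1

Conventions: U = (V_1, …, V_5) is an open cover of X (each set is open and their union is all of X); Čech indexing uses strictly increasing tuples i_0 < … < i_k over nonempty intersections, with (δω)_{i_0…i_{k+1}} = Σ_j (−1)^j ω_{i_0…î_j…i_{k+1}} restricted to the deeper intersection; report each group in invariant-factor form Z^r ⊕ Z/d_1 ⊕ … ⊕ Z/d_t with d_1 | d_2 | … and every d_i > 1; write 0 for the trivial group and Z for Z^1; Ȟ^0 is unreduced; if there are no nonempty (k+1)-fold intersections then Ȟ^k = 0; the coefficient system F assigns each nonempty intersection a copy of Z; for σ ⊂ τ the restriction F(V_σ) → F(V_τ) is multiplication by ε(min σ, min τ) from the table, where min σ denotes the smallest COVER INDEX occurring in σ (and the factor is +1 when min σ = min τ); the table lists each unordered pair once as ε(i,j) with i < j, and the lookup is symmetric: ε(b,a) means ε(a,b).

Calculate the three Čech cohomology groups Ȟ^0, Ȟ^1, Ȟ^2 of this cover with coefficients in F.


nonempty overlaps:
  V12={c,g} V13={i} V14={d} V15={a,b} V23={h} V45={e}
C dims 5,6; δ0: rk 5, SNF 1^4·2
degree 0: 5−5−0 = 0 → Ȟ^0 ≅ 0
degree 1: 6−0−5 = 1 plus torsion [2] → Ȟ^1 ≅ Z ⊕ Z/2
degree 2: 0−0−0 = 0 → Ȟ^2 ≅ 0

Ȟ^0(U;F) ≅ 0; Ȟ^1(U;F) ≅ Z ⊕ Z/2; Ȟ^2(U;F) ≅ 0


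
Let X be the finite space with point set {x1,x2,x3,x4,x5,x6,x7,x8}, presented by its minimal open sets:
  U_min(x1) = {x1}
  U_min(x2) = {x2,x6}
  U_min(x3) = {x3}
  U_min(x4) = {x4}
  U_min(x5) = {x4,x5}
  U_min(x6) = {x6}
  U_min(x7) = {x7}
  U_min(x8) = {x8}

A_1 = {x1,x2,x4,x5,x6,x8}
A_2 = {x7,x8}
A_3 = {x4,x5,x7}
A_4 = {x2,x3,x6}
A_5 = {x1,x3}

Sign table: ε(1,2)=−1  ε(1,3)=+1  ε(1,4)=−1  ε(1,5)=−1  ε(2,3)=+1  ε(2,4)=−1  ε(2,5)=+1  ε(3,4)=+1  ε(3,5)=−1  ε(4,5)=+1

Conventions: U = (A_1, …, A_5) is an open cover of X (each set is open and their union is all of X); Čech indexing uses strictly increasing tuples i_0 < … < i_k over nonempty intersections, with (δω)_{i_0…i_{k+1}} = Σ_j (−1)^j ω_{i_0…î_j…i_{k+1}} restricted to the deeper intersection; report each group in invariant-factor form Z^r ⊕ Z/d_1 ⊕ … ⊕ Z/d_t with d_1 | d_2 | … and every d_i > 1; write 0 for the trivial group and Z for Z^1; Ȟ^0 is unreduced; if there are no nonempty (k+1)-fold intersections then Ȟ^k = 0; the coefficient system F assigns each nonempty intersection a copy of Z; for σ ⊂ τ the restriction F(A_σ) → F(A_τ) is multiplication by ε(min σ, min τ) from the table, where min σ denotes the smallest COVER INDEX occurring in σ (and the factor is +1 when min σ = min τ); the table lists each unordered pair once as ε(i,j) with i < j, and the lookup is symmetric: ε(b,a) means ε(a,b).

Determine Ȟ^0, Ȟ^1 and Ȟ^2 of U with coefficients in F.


Ȟ^0 ≅ 0, Ȟ^1 ≅ Z ⊕ Z/2, Ȟ^2 ≅ 0

intersection data:
  A12={x8} A13={x4,x5} A14={x2,x6} A15={x1} A23={x7} A45={x3}
C dims 5,6; δ0: rk 5, SNF 1^4·2
Ȟ^0 = (5 − 5) − 0 = 0, so Ȟ^0 ≅ 0
Ȟ^1 = (6 − 0) − 5 = 1 plus torsion [2], so Ȟ^1 ≅ Z ⊕ Z/2
Ȟ^2 = (0 − 0) − 0 = 0, so Ȟ^2 ≅ 0


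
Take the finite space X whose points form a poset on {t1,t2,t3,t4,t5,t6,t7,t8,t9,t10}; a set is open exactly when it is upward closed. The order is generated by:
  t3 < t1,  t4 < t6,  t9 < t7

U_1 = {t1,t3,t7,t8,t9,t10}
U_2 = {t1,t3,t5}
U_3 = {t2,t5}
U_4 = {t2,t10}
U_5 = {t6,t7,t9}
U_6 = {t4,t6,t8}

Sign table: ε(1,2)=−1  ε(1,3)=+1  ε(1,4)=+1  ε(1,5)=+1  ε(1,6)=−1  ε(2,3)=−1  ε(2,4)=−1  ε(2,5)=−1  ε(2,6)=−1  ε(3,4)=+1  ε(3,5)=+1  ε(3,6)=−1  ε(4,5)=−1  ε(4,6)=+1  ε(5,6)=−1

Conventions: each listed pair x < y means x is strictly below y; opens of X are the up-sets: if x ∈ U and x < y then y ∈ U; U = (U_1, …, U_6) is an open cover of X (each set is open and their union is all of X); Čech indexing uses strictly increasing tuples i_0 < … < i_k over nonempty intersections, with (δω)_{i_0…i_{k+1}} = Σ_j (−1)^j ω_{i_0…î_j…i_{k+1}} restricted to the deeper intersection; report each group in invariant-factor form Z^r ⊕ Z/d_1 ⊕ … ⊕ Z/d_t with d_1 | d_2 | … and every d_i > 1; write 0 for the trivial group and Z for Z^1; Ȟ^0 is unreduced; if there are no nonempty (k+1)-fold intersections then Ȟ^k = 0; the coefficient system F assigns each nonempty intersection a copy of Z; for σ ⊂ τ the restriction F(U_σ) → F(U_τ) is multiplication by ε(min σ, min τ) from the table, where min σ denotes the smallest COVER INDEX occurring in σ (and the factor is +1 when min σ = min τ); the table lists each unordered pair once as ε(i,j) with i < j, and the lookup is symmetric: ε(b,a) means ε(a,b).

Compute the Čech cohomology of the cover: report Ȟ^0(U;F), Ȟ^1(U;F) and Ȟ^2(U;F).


Ȟ^0 = Z,  Ȟ^1 = Z^2,  Ȟ^2 = 0

nerve of the cover:
  U12={t1,t3} U14={t10} U15={t7,t9} U16={t8} U23={t5} U34={t2} U56={t6}
C dims 6,7; δ0: rk 5, SNF 1^5
Ȟ^0 = (6 − 5) − 0 = 1, so Ȟ^0 ≅ Z
Ȟ^1 = (7 − 0) − 5 = 2, so Ȟ^1 ≅ Z^2
Ȟ^2 = (0 − 0) − 0 = 0, so Ȟ^2 ≅ 0


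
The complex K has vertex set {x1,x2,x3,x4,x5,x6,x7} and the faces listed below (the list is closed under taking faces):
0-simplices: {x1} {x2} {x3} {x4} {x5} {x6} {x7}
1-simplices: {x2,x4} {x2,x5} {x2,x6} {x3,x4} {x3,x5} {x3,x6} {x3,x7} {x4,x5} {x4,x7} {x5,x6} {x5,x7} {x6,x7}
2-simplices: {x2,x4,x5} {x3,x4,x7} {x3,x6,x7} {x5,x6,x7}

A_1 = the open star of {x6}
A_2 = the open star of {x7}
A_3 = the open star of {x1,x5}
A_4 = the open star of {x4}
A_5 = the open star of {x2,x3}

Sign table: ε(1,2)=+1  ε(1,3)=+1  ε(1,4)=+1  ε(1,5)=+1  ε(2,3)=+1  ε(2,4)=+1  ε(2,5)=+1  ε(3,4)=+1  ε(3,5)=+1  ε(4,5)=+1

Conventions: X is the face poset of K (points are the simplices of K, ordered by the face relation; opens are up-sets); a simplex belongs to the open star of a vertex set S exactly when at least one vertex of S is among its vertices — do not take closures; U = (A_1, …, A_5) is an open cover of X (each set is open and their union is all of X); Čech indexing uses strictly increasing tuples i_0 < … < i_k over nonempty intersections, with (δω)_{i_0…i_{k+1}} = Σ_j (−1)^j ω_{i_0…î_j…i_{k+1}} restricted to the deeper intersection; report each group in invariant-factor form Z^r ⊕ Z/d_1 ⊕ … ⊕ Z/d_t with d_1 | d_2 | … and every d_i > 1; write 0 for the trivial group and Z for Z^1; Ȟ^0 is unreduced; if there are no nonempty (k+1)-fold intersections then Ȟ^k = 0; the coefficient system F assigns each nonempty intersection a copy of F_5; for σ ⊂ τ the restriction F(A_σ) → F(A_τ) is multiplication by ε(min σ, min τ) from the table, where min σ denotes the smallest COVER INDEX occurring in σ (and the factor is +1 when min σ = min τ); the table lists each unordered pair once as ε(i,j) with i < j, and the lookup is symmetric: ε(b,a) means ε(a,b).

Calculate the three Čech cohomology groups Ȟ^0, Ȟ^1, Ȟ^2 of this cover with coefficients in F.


Ȟ^0(U;F) ≅ Z/5, Ȟ^1(U;F) ≅ Z/5 and Ȟ^2(U;F) ≅ 0

nerve simplices:
  A1={{x6},{x2,x6},{x3,x6},{x5,x6},{x6,x7},{x3,x6,x7},{x5,x6,x7}} A2={{x7},{x3,x7},{x4,x7},{x5,x7},{x6,x7},{x3,x4,x7},{x3,x6,x7},{x5,x6,x7}} A3={{x1},{x5},{x2,x5},{x3,x5},{x4,x5},{x5,x6},{x5,x7},{x2,x4,x5},{x5,x6,x7}} A4={{x4},{x2,x4},{x3,x4},{x4,x5},{x4,x7},{x2,x4,x5},{x3,x4,x7}} A5={{x2},{x3},{x2,x4},{x2,x5},{x2,x6},{x3,x4},{x3,x5},{x3,x6},{x3,x7},{x2,x4,x5},{x3,x4,x7},{x3,x6,x7}}
  A12={{x6,x7},{x3,x6,x7},{x5,x6,x7}} A13={{x5,x6},{x5,x6,x7}} A15={{x2,x6},{x3,x6},{x3,x6,x7}} A23={{x5,x7},{x5,x6,x7}} A24={{x4,x7},{x3,x4,x7}} A25={{x3,x7},{x3,x4,x7},{x3,x6,x7}} A34={{x4,x5},{x2,x4,x5}} A35={{x2,x5},{x3,x5},{x2,x4,x5}} A45={{x2,x4},{x3,x4},{x2,x4,x5},{x3,x4,x7}}
  A123={{x5,x6,x7}} A125={{x3,x6,x7}} A245={{x3,x4,x7}} A345={{x2,x4,x5}}
C dims 5,9,4; δ0: rk_F5 4; δ1: rk_F5 4
degree 0: 5−4−0 = 1 → Ȟ^0 ≅ Z/5
degree 1: 9−4−4 = 1 → Ȟ^1 ≅ Z/5
degree 2: 4−0−4 = 0 → Ȟ^2 ≅ 0
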